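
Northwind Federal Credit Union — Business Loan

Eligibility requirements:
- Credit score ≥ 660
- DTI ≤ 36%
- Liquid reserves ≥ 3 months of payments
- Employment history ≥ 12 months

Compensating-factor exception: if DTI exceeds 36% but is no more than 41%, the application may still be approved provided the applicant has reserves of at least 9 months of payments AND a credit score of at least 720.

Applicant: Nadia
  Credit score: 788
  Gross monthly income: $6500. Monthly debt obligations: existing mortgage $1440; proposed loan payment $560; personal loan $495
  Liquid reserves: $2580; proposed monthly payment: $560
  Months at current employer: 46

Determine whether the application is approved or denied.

Denied

Credit score 788 ≥ 660 (meets base)
Total debts = (1,440 + 560 + 495) = 2,495. DTI: 2,495 ÷ 6,500 = 38.4%, over the 36% base limit.
Reserves = 2,580/560 = 4.6 months ≥ 3
Employment 46 ≥ 12 months
DTI 38.4% is within the 36%–41% exception band; checking compensating factors.
Override check — reserves: 4.6 mo (short of 9); score: 788 (ok).
Override conditions not both satisfied; exception does not apply.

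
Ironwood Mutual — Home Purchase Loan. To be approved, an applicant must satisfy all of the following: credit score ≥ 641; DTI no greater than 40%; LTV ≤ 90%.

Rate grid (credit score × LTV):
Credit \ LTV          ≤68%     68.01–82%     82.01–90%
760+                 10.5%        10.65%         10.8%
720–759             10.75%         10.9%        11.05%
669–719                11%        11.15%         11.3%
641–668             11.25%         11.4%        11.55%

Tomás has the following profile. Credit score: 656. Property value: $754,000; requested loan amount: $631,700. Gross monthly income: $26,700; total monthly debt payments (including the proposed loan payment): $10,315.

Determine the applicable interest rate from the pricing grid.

11.55%

Credit score 656 ≥ 641; Debt-to-income = 10,315/26,700 = 38.6% — meets 40% limit
Loan-to-value = 631,700/754,000 = 83.8% — pass (90% max)
Row: 656 falls in 641–668. Column: 83.8% falls in 82.01–90%. Rate = 11.55%.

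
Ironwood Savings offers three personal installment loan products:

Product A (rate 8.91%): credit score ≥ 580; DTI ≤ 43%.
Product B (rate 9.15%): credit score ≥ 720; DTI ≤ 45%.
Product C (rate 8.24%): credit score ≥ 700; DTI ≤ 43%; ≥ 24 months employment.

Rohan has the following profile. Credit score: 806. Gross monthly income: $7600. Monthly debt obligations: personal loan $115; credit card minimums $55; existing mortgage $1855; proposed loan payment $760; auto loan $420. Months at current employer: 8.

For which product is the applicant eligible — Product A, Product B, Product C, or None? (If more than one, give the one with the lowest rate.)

Total debts = (115 + 55 + 1,855 + 760 + 420) = 3,205; DTI = 3,205/7,600 = 42.2%.
Product A: score 806 ≥ 580; DTI 42.2% ≤ 43% → qualifies.
Product B: score 806 ≥ 720; DTI 42.2% ≤ 45% → qualifies.
Product C: score 806 ≥ 700; DTI 42.2% ≤ 43%; employment 8 < 24 mo → does not qualify.
Qualifying: Product A, Product B. Lowest rate is 8.91% → Product A.

Product A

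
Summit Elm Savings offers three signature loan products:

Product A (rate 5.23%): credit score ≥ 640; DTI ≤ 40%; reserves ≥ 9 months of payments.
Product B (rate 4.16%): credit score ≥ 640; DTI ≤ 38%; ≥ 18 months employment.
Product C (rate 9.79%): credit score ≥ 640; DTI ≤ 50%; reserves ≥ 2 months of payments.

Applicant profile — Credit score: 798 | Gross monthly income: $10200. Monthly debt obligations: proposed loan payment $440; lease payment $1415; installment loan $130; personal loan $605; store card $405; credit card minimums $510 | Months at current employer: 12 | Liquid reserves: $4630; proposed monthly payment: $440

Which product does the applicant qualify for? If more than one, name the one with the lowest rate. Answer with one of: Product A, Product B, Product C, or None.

Total debts = (440 + 1,415 + 130 + 605 + 405 + 510) = 3,505; DTI = 3,505/10,200 = 34.4%.
Reserves = 4,630/440 = 10.5 months.
Product A: score 798 ≥ 640; DTI 34.4% ≤ 40%; reserves 10.5 ≥ 9 mo → qualifies.
Product B: score 798 ≥ 640; DTI 34.4% ≤ 38%; employment 12 < 18 mo → does not qualify.
Product C: score 798 ≥ 640; DTI 34.4% ≤ 50%; reserves 10.5 ≥ 2 mo → qualifies.
Qualifying: Product A, Product C. Lowest rate is 5.23% → Product A.

Product A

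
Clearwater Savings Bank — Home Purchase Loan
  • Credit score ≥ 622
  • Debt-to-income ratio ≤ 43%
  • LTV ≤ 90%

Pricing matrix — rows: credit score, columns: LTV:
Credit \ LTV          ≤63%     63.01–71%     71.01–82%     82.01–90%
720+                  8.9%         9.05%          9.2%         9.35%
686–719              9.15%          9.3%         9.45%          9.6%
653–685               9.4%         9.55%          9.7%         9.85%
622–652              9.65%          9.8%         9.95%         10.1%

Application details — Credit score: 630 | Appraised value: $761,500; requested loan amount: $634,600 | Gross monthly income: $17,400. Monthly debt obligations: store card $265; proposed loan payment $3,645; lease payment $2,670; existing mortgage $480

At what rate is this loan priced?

10.1%

Credit score 630 ≥ 622; Total monthly debts = (265 + 3,645 + 2,670 + 480) = 7,060. DTI: 7,060 ÷ 17,400 = 40.6%, within the 43% cap
LTV = 634,600/761,500 = 83.3% ≤ 90%
Credit 630 → row 622–652; LTV 83.3% → column 82.01–90%. Grid cell → 10.1%.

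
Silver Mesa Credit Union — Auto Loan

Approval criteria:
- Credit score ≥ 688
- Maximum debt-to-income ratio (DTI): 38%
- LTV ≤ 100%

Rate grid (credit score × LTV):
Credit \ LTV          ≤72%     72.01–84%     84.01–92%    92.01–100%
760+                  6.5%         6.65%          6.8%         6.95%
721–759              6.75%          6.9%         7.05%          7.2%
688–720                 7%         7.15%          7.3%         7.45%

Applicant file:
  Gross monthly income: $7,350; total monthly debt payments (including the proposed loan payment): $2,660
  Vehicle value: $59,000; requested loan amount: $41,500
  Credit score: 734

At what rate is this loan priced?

6.75%

Credit score 734 ≥ 688; DTI: 2,660 ÷ 7,350 = 36.2%, within the 38% cap
LTV = 41,500/59,000 = 70.3% ≤ 100%
Credit 734 → row 721–759; LTV 70.3% → column ≤72%. Grid cell → 6.75%.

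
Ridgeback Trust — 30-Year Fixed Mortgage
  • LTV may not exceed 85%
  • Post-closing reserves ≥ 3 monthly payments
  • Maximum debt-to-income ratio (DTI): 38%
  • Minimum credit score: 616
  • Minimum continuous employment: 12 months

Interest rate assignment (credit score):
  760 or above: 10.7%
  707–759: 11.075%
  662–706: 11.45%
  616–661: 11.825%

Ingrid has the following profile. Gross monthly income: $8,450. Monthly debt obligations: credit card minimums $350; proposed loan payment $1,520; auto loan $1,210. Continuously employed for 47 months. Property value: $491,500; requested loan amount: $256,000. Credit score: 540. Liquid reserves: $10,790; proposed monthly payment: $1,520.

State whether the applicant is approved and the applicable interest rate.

Credit score 540 < 616 (below minimum)
Employment 47 ≥ 12 months
Total monthly debts = (350 + 1,520 + 1,210) = 3,080. Debt-to-income = 3,080/8,450 = 36.4% — meets 38% limit
Loan-to-value = 256,000/491,500 = 52.1% — pass (85% max)
Reserves = 10,790/1,520 = 7.1 months ≥ 3
Not all requirements met → denied.

Denied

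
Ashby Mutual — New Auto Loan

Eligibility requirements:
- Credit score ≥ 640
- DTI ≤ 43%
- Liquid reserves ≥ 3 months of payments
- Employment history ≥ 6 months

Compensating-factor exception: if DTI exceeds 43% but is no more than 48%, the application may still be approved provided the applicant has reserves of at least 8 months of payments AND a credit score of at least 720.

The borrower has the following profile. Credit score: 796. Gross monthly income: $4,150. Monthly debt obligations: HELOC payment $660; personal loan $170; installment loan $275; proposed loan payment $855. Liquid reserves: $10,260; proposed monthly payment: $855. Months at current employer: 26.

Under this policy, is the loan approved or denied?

Approved

Credit score 796 ≥ 640 (meets base)
Total debts = (660 + 170 + 275 + 855) = 1,960. DTI = 1,960/4,150 = 47.2% > 43% — standard DTI limit exceeded.
Liquid reserves cover 10,260/855 = 12.0 months — ≥ 3 required
Employment 26 ≥ 6 months
DTI 47.2% is within the 43%–48% exception band; checking compensating factors.
Override check — reserves: 12.0 mo (ok); score: 796 (ok).
Both compensating conditions met → exception applies.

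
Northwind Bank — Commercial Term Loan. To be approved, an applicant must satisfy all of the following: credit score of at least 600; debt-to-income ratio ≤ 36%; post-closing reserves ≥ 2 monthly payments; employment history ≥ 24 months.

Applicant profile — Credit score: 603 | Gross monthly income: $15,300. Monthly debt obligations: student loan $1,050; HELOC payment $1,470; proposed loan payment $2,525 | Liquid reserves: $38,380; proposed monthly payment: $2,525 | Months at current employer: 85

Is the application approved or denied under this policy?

Credit score 603 ≥ 600 (meets)
Total monthly debts = (1,050 + 1,470 + 2,525) = 5,045. Debt-to-income = 5,045/15,300 = 33% — meets 36% limit
Liquid reserves cover 38,380/2,525 = 15.2 months — ≥ 2 required
Employment 85 ≥ 24 months
All criteria satisfied.

Approved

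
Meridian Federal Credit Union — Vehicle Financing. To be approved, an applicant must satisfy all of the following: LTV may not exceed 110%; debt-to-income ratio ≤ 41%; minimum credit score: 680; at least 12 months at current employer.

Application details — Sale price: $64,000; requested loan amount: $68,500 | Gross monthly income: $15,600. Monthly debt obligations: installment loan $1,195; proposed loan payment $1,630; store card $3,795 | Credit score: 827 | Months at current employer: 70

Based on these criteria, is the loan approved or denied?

LTV: 68,500 ÷ 64,000 = 107%, within 110% cap
Total monthly debts = (1,195 + 1,630 + 3,795) = 6,620. Debt-to-income = 6,620/15,600 = 42.4% — over 41% limit
Credit score 827 ≥ 680 (meets)
Employment 70 ≥ 12 months
Fails on DTI.

Denied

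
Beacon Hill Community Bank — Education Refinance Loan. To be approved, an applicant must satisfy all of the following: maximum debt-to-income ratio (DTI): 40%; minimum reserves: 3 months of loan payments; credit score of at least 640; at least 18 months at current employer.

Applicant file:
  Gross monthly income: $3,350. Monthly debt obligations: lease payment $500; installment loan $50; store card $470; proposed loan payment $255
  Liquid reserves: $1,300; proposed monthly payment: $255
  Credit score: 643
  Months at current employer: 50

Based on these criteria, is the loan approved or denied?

Approved

Total monthly debts = (500 + 50 + 470 + 255) = 1,275. Debt-to-income = 1,275/3,350 = 38.1% — meets 40% limit
Liquid reserves cover 1,300/255 = 5.1 months — ≥ 3 required
Credit score 643 ≥ 640 (meets)
Employment 50 ≥ 18 months
All criteria satisfied.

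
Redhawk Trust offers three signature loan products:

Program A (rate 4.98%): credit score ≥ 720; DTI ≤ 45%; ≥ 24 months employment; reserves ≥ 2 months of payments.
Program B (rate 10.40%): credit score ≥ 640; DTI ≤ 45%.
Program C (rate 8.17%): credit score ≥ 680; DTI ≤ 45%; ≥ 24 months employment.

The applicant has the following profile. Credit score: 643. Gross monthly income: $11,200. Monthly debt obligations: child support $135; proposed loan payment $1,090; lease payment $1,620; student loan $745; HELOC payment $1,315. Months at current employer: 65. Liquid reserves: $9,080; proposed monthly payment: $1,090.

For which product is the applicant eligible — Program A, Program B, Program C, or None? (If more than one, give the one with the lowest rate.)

Total debts = (135 + 1,090 + 1,620 + 745 + 1,315) = 4,905; DTI = 4,905/11,200 = 43.8%.
Reserves = 9,080/1,090 = 8.3 months.
Program A: score 643 < 720; DTI 43.8% ≤ 45%; employment 65 ≥ 24 mo; reserves 8.3 ≥ 2 mo → does not qualify.
Program B: score 643 ≥ 640; DTI 43.8% ≤ 45% → qualifies.
Program C: score 643 < 680; DTI 43.8% ≤ 45%; employment 65 ≥ 24 mo → does not qualify.

Program B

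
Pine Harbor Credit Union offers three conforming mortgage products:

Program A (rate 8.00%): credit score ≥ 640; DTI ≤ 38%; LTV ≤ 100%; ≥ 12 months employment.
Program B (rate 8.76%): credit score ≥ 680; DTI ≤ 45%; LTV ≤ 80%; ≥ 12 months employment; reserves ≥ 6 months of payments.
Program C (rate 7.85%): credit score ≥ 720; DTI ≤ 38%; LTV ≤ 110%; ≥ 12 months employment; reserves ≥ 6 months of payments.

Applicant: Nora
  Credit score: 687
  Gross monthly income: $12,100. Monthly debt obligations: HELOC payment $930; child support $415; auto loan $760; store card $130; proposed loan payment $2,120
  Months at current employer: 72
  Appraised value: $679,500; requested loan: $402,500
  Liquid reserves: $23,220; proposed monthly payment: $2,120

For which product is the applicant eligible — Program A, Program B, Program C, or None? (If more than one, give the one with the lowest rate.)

Total debts = (930 + 415 + 760 + 130 + 2,120) = 4,355; DTI = 4,355/12,100 = 36%.
LTV = 402,500/679,500 = 59.2%.
Reserves = 23,220/2,120 = 11.0 months.
Program A: score 687 ≥ 640; DTI 36% ≤ 38%; LTV 59.2% ≤ 100%; employment 72 ≥ 12 mo → qualifies.
Program B: score 687 ≥ 680; DTI 36% ≤ 45%; LTV 59.2% ≤ 80%; employment 72 ≥ 12 mo; reserves 11.0 ≥ 6 mo → qualifies.
Program C: score 687 < 720; DTI 36% ≤ 38%; LTV 59.2% ≤ 110%; employment 72 ≥ 12 mo; reserves 11.0 ≥ 6 mo → does not qualify.
Qualifying: Program A, Program B. Lowest rate is 8.00% → Program A.

Program A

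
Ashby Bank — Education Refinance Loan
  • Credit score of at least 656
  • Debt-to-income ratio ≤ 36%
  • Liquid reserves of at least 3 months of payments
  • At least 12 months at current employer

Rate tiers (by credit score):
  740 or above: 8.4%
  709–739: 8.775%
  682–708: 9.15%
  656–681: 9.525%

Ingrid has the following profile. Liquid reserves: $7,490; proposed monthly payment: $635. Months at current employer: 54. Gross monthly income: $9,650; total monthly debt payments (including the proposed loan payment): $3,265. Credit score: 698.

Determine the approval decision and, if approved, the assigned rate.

Credit score 698 ≥ 656 (meets minimum)
Employment 54 ≥ 12 months
Debt-to-income = 3,265/9,650 = 33.8% — meets 36% limit
Reserves: 7,490 ÷ 635 = 11.8 months (meets 3-month minimum)
All requirements met. Score 698 falls in the 682–708 tier → 9.15%.

Approved at 9.15%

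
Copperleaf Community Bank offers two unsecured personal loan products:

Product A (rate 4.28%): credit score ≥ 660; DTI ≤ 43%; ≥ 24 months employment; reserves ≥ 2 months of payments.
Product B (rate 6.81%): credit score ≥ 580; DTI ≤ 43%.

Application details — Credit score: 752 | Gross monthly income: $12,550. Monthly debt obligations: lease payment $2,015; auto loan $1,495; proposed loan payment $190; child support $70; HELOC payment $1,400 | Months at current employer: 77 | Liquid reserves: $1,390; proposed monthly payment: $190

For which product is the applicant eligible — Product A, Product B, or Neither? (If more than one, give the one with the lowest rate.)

Product A

Total debts = (2,015 + 1,495 + 190 + 70 + 1,400) = 5,170; DTI = 5,170/12,550 = 41.2%.
Reserves = 1,390/190 = 7.3 months.
Product A: score 752 ≥ 660; DTI 41.2% ≤ 43%; employment 77 ≥ 24 mo; reserves 7.3 ≥ 2 mo → qualifies.
Product B: score 752 ≥ 580; DTI 41.2% ≤ 43% → qualifies.
Qualifying: Product A, Product B. Lowest rate is 4.28% → Product A.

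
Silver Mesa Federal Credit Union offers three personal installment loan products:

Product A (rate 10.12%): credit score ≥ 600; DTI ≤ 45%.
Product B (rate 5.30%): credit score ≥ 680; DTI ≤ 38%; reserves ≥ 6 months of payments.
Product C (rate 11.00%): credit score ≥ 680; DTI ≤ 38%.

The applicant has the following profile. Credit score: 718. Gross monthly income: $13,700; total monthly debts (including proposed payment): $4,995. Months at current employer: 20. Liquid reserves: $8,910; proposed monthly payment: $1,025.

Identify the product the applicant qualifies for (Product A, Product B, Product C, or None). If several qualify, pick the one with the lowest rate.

Product B

DTI = 4,995/13,700 = 36.5%.
Reserves = 8,910/1,025 = 8.7 months.
Product A: score 718 ≥ 600; DTI 36.5% ≤ 45% → qualifies.
Product B: score 718 ≥ 680; DTI 36.5% ≤ 38%; reserves 8.7 ≥ 6 mo → qualifies.
Product C: score 718 ≥ 680; DTI 36.5% ≤ 38% → qualifies.
Qualifying: Product A, Product B, Product C. Lowest rate is 5.30% → Product B.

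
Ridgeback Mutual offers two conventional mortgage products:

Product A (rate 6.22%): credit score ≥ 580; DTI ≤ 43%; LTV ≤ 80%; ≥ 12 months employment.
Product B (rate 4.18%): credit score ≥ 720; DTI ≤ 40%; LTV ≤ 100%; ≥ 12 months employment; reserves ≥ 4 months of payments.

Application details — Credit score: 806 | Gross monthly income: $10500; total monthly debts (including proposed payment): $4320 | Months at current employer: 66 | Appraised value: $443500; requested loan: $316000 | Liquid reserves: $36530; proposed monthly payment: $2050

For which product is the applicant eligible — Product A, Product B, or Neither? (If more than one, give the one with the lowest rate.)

DTI = 4,320/10,500 = 41.1%.
LTV = 316,000/443,500 = 71.3%.
Reserves = 36,530/2,050 = 17.8 months.
Product A: score 806 ≥ 580; DTI 41.1% ≤ 43%; LTV 71.3% ≤ 80%; employment 66 ≥ 12 mo → qualifies.
Product B: score 806 ≥ 720; DTI 41.1% > 40%; LTV 71.3% ≤ 100%; employment 66 ≥ 12 mo; reserves 17.8 ≥ 4 mo → does not qualify.

Product A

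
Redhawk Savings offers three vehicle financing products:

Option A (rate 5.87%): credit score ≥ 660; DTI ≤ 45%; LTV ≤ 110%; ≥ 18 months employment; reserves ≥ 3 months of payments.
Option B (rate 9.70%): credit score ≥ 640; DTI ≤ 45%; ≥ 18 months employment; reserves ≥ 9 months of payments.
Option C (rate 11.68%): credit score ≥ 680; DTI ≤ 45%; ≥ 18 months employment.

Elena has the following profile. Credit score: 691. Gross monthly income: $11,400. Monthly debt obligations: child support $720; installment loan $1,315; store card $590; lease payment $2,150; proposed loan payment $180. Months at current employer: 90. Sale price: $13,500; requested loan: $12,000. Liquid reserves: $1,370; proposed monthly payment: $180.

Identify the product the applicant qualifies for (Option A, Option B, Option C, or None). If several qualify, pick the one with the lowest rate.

Option A

Total debts = (720 + 1,315 + 590 + 2,150 + 180) = 4,955; DTI = 4,955/11,400 = 43.5%.
LTV = 12,000/13,500 = 88.9%.
Reserves = 1,370/180 = 7.6 months.
Option A: score 691 ≥ 660; DTI 43.5% ≤ 45%; LTV 88.9% ≤ 110%; employment 90 ≥ 18 mo; reserves 7.6 ≥ 3 mo → qualifies.
Option B: score 691 ≥ 640; DTI 43.5% ≤ 45%; employment 90 ≥ 18 mo; reserves 7.6 < 9 mo → does not qualify.
Option C: score 691 ≥ 680; DTI 43.5% ≤ 45%; employment 90 ≥ 18 mo → qualifies.
Qualifying: Option A, Option C. Lowest rate is 5.87% → Option A.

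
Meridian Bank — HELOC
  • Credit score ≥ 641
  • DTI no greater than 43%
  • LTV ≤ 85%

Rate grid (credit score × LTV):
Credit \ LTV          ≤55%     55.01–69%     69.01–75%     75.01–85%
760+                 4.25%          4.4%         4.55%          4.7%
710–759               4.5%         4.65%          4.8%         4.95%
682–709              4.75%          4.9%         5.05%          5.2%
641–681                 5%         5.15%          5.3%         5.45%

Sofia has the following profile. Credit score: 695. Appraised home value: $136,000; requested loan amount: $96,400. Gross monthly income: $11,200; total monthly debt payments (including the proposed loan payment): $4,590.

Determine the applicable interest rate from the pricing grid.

5.05%

Credit score 695 ≥ 641; DTI: 4,590 ÷ 11,200 = 41%, within the 43% cap
Loan-to-value = 96,400/136,000 = 70.9% — pass (85% max)
Credit 695 → row 682–709; LTV 70.9% → column 69.01–75%. Grid cell → 5.05%.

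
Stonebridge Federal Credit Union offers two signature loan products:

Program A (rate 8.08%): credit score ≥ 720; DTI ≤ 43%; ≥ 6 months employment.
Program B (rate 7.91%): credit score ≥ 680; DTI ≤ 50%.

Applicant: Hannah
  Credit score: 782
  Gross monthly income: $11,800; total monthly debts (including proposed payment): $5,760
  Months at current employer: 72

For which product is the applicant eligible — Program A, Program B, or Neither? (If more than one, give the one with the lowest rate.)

Program B

DTI = 5,760/11,800 = 48.8%.
Program A: score 782 ≥ 720; DTI 48.8% > 43%; employment 72 ≥ 6 mo → does not qualify.
Program B: score 782 ≥ 680; DTI 48.8% ≤ 50% → qualifies.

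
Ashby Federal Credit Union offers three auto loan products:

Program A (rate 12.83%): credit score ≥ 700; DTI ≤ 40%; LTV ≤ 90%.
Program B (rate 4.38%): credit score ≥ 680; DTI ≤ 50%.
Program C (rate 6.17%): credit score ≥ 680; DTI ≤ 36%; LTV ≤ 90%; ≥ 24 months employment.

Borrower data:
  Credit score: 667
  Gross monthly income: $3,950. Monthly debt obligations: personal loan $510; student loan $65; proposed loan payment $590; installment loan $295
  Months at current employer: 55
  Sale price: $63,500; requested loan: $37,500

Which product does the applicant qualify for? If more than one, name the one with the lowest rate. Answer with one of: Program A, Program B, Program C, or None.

None

Total debts = (510 + 65 + 590 + 295) = 1,460; DTI = 1,460/3,950 = 37%.
LTV = 37,500/63,500 = 59.1%.
Program A: score 667 < 700; DTI 37% ≤ 40%; LTV 59.1% ≤ 90% → does not qualify.
Program B: score 667 < 680; DTI 37% ≤ 50% → does not qualify.
Program C: score 667 < 680; DTI 37% > 36%; LTV 59.1% ≤ 90%; employment 55 ≥ 24 mo → does not qualify.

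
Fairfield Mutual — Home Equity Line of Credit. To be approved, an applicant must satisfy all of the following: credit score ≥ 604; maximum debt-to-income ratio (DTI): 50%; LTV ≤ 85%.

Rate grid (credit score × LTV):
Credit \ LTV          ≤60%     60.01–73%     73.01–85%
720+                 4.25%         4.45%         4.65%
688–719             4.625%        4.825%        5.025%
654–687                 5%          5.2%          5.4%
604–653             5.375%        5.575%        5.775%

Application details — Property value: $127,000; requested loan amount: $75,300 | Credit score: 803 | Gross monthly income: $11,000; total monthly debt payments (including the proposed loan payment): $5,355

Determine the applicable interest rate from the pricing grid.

Credit score 803 ≥ 604; DTI: 5,355 ÷ 11,000 = 48.7%, within the 50% cap
Loan-to-value = 75,300/127,000 = 59.3% — pass (85% max)
Credit 803 → row 720+; LTV 59.3% → column ≤60%. Grid cell → 4.25%.

4.25%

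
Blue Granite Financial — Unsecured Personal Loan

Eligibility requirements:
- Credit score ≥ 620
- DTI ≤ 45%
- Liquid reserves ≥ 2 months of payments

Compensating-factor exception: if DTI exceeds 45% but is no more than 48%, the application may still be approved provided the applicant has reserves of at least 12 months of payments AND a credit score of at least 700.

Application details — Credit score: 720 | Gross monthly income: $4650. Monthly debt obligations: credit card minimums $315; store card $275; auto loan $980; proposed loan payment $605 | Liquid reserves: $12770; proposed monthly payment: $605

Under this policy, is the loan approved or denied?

Approved

Credit score 720 ≥ 620 (meets base)
Total debts = (315 + 275 + 980 + 605) = 2,175. DTI: 2,175 ÷ 4,650 = 46.8%, over the 45% base limit.
Reserves: 12,770 ÷ 605 = 21.1 months (meets 2-month minimum)
46.8% falls in the override range (45%–48%), so the compensating-factor test applies.
Reserves 21.1 ≥ 12 months; credit score 720 ≥ 700.
Both override conditions satisfied; DTI exception granted.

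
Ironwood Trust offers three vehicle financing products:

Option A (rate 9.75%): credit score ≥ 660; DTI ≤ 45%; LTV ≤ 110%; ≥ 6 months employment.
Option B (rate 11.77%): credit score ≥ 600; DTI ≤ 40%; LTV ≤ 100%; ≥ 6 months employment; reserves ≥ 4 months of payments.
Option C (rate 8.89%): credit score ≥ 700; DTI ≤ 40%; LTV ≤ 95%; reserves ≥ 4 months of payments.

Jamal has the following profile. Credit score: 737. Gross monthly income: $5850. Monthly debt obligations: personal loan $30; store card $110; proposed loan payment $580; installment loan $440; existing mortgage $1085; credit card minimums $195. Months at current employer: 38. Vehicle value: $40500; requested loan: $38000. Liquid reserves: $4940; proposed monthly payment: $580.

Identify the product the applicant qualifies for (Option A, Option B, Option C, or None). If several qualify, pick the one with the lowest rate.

Total debts = (30 + 110 + 580 + 440 + 1,085 + 195) = 2,440; DTI = 2,440/5,850 = 41.7%.
LTV = 38,000/40,500 = 93.8%.
Reserves = 4,940/580 = 8.5 months.
Option A: score 737 ≥ 660; DTI 41.7% ≤ 45%; LTV 93.8% ≤ 110%; employment 38 ≥ 6 mo → qualifies.
Option B: score 737 ≥ 600; DTI 41.7% > 40%; LTV 93.8% ≤ 100%; employment 38 ≥ 6 mo; reserves 8.5 ≥ 4 mo → does not qualify.
Option C: score 737 ≥ 700; DTI 41.7% > 40%; LTV 93.8% ≤ 95%; reserves 8.5 ≥ 4 mo → does not qualify.

Option A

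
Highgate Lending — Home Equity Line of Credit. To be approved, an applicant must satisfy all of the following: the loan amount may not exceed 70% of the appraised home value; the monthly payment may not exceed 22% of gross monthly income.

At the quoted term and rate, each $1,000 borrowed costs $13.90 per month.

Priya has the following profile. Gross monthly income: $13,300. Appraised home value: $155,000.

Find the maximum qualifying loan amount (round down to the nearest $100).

$108,500

Payment cap: 22% × $13,300 = $2,926/month.
At $13.90 per $1,000, that supports 2,926/13.90 × 1,000 ≈ $210,503 → $210,500.
LTV cap: 70% × $155,000 = $108,500 → $108,500.
Binding constraint: loan-to-value.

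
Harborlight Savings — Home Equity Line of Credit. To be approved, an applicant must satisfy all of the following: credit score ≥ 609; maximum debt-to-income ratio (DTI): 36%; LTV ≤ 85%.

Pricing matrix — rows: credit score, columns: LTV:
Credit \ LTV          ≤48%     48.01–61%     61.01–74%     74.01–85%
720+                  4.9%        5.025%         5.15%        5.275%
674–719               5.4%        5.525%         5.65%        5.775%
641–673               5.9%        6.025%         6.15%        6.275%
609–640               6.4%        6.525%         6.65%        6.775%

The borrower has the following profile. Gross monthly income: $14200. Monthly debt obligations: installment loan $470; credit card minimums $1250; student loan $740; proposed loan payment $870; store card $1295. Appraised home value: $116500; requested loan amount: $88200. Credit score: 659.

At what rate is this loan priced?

Credit score 659 ≥ 609; Total monthly debts = (470 + 1,250 + 740 + 870 + 1,295) = 4,625. DTI = 4,625/14,200 = 32.6% ≤ 36%
LTV: 88,200 ÷ 116,500 = 75.7%, within 85% cap
Row: 659 falls in 641–673. Column: 75.7% falls in 74.01–85%. Rate = 6.275%.

6.275%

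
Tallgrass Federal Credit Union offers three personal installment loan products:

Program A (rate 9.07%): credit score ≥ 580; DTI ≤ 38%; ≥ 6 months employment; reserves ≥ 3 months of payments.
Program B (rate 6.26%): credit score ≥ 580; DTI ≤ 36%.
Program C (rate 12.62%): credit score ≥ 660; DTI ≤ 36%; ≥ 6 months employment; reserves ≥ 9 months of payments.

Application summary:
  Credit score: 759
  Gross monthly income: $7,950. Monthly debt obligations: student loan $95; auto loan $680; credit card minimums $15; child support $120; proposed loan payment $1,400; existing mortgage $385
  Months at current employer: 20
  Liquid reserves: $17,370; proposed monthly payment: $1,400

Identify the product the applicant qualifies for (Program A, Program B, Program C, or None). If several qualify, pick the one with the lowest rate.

Program B

Total debts = (95 + 680 + 15 + 120 + 1,400 + 385) = 2,695; DTI = 2,695/7,950 = 33.9%.
Reserves = 17,370/1,400 = 12.4 months.
Program A: score 759 ≥ 580; DTI 33.9% ≤ 38%; employment 20 ≥ 6 mo; reserves 12.4 ≥ 3 mo → qualifies.
Program B: score 759 ≥ 580; DTI 33.9% ≤ 36% → qualifies.
Program C: score 759 ≥ 660; DTI 33.9% ≤ 36%; employment 20 ≥ 6 mo; reserves 12.4 ≥ 9 mo → qualifies.
Qualifying: Program A, Program B, Program C. Lowest rate is 6.26% → Program B.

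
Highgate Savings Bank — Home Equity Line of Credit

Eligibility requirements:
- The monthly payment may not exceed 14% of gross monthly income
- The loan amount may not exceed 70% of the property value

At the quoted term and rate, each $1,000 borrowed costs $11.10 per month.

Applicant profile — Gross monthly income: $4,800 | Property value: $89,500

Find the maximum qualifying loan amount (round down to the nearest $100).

$60,500

Payment cap: 14% × $4,800 = $672/month.
At $11.10 per $1,000, that supports 672/11.10 × 1,000 ≈ $60,540 → $60,500.
LTV cap: 70% × $89,500 = $62,650 → $62,600.
Binding constraint: payment-to-income.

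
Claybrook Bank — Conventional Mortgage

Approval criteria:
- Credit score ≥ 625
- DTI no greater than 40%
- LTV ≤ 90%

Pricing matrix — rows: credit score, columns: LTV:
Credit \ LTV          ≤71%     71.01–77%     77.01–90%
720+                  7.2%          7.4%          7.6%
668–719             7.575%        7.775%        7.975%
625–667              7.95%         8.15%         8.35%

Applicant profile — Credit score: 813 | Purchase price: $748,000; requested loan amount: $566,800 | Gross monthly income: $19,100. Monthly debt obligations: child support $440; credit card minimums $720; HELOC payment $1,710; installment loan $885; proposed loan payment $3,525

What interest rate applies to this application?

Credit score 813 ≥ 625; Total monthly debts = (440 + 720 + 1,710 + 885 + 3,525) = 7,280. DTI = 7,280/19,100 = 38.1% ≤ 40%
LTV = 566,800/748,000 = 75.8% ≤ 90%
Row: 813 falls in 720+. Column: 75.8% falls in 71.01–77%. Rate = 7.4%.

7.4%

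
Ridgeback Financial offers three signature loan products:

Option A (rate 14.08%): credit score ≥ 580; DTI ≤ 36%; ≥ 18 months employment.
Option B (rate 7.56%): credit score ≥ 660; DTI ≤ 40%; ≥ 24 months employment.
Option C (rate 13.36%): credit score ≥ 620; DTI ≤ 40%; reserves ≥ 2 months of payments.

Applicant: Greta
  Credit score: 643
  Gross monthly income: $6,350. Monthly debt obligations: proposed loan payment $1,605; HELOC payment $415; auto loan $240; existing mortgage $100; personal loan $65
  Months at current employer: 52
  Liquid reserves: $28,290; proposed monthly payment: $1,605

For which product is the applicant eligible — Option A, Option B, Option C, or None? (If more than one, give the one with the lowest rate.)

Total debts = (1,605 + 415 + 240 + 100 + 65) = 2,425; DTI = 2,425/6,350 = 38.2%.
Reserves = 28,290/1,605 = 17.6 months.
Option A: score 643 ≥ 580; DTI 38.2% > 36%; employment 52 ≥ 18 mo → does not qualify.
Option B: score 643 < 660; DTI 38.2% ≤ 40%; employment 52 ≥ 24 mo → does not qualify.
Option C: score 643 ≥ 620; DTI 38.2% ≤ 40%; reserves 17.6 ≥ 2 mo → qualifies.

Option C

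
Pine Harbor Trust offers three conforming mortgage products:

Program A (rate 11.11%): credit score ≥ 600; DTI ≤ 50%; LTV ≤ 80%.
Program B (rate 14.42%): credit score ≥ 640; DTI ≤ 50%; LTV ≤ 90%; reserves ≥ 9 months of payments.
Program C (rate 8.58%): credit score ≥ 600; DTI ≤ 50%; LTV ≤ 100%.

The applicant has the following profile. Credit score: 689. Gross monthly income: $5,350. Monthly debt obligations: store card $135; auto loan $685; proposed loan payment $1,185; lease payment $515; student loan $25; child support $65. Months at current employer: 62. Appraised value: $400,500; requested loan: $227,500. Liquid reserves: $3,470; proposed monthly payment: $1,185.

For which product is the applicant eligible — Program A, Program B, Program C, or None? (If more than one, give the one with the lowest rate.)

Program C

Total debts = (135 + 685 + 1,185 + 515 + 25 + 65) = 2,610; DTI = 2,610/5,350 = 48.8%.
LTV = 227,500/400,500 = 56.8%.
Reserves = 3,470/1,185 = 2.9 months.
Program A: score 689 ≥ 600; DTI 48.8% ≤ 50%; LTV 56.8% ≤ 80% → qualifies.
Program B: score 689 ≥ 640; DTI 48.8% ≤ 50%; LTV 56.8% ≤ 90%; reserves 2.9 < 9 mo → does not qualify.
Program C: score 689 ≥ 600; DTI 48.8% ≤ 50%; LTV 56.8% ≤ 100% → qualifies.
Qualifying: Program A, Program C. Lowest rate is 8.58% → Program C.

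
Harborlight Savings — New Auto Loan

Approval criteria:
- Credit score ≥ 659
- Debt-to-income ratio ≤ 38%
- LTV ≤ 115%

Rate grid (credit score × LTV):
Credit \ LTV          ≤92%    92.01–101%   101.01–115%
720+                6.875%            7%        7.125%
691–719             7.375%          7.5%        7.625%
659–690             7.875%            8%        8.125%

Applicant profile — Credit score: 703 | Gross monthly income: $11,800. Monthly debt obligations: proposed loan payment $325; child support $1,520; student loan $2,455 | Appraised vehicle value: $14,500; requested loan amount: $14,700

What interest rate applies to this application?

7.625%

Credit score 703 ≥ 659; Total monthly debts = (325 + 1,520 + 2,455) = 4,300. DTI: 4,300 ÷ 11,800 = 36.4%, within the 38% cap
LTV = 14,700/14,500 = 101.4% ≤ 115%
Score 703 is in the 691–719 band; LTV 101.4% is in the 101.01–115% band → 7.625%.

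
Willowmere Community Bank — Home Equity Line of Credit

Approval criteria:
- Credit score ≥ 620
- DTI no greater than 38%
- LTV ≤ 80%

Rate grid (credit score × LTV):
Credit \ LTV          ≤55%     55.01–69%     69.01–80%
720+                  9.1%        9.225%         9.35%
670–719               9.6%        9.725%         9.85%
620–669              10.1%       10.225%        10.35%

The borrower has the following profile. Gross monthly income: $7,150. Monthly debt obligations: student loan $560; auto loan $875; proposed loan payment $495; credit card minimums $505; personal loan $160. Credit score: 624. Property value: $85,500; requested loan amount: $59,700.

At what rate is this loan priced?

Credit score 624 ≥ 620; Total monthly debts = (560 + 875 + 495 + 505 + 160) = 2,595. DTI = 2,595/7,150 = 36.3% ≤ 38%
LTV: 59,700 ÷ 85,500 = 69.8%, within 80% cap
Score 624 is in the 620–669 band; LTV 69.8% is in the 69.01–80% band → 10.35%.

10.35%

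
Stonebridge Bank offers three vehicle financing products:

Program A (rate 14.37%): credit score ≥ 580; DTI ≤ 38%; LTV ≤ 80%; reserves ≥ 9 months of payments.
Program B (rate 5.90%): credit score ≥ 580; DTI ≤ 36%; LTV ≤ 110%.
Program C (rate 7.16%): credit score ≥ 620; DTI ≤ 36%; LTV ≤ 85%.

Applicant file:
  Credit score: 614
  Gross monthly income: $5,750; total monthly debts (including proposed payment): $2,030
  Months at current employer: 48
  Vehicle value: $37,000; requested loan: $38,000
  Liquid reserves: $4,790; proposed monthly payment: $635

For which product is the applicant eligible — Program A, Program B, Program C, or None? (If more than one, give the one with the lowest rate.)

Program B

DTI = 2,030/5,750 = 35.3%.
LTV = 38,000/37,000 = 102.7%.
Reserves = 4,790/635 = 7.5 months.
Program A: score 614 ≥ 580; DTI 35.3% ≤ 38%; LTV 102.7% > 80%; reserves 7.5 < 9 mo → does not qualify.
Program B: score 614 ≥ 580; DTI 35.3% ≤ 36%; LTV 102.7% ≤ 110% → qualifies.
Program C: score 614 < 620; DTI 35.3% ≤ 36%; LTV 102.7% > 85% → does not qualify.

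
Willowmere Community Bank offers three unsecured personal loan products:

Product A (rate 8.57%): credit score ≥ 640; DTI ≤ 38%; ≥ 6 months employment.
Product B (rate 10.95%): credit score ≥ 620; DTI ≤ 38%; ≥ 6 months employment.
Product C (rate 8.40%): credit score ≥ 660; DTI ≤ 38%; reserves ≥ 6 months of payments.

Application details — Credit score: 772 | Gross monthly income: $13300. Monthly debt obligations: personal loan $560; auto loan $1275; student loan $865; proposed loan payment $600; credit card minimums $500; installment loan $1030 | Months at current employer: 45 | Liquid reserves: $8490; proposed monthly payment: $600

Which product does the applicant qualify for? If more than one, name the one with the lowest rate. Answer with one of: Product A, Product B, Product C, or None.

Product C

Total debts = (560 + 1,275 + 865 + 600 + 500 + 1,030) = 4,830; DTI = 4,830/13,300 = 36.3%.
Reserves = 8,490/600 = 14.2 months.
Product A: score 772 ≥ 640; DTI 36.3% ≤ 38%; employment 45 ≥ 6 mo → qualifies.
Product B: score 772 ≥ 620; DTI 36.3% ≤ 38%; employment 45 ≥ 6 mo → qualifies.
Product C: score 772 ≥ 660; DTI 36.3% ≤ 38%; reserves 14.2 ≥ 6 mo → qualifies.
Qualifying: Product A, Product B, Product C. Lowest rate is 8.40% → Product C.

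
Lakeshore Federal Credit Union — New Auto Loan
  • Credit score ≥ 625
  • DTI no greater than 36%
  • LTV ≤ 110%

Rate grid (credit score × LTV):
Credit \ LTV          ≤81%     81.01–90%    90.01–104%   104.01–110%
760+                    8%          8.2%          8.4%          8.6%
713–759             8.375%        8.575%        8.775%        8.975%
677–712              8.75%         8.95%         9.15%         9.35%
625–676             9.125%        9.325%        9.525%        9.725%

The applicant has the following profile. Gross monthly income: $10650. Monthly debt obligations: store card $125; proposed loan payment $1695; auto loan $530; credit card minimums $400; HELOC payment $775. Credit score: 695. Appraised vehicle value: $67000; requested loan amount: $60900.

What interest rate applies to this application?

Credit score 695 ≥ 625; Total monthly debts = (125 + 1,695 + 530 + 400 + 775) = 3,525. Debt-to-income = 3,525/10,650 = 33.1% — meets 36% limit
LTV: 60,900 ÷ 67,000 = 90.9%, within 110% cap
Credit 695 → row 677–712; LTV 90.9% → column 90.01–104%. Grid cell → 9.15%.

9.15%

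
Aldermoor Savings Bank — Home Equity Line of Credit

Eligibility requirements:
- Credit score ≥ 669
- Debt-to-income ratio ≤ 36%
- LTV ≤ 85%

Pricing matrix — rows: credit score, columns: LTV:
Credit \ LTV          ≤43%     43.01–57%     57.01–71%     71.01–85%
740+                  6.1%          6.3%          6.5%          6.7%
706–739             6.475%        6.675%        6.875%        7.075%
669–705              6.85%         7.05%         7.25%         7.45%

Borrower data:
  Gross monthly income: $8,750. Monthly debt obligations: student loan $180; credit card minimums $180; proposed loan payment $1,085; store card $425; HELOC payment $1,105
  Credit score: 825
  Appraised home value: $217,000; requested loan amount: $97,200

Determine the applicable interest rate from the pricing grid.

6.3%

Credit score 825 ≥ 669; Total monthly debts = (180 + 180 + 1,085 + 425 + 1,105) = 2,975. DTI = 2,975/8,750 = 34% ≤ 36%
LTV: 97,200 ÷ 217,000 = 44.8%, within 85% cap
Credit 825 → row 740+; LTV 44.8% → column 43.01–57%. Grid cell → 6.3%.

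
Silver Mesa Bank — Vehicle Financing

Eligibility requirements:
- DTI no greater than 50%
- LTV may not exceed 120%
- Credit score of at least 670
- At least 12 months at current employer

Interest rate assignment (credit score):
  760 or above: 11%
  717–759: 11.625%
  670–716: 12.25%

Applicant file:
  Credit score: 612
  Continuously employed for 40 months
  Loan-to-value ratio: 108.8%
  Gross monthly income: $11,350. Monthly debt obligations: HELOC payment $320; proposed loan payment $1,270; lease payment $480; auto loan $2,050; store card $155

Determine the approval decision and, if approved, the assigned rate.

Denied

Credit score 612 < 670 (below minimum)
LTV 108.8% — within 120%
Total monthly debts = (320 + 1,270 + 480 + 2,050 + 155) = 4,275. Debt-to-income = 4,275/11,350 = 37.7% — meets 50% limit
Employment 40 ≥ 12 months
Not all requirements met → denied.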